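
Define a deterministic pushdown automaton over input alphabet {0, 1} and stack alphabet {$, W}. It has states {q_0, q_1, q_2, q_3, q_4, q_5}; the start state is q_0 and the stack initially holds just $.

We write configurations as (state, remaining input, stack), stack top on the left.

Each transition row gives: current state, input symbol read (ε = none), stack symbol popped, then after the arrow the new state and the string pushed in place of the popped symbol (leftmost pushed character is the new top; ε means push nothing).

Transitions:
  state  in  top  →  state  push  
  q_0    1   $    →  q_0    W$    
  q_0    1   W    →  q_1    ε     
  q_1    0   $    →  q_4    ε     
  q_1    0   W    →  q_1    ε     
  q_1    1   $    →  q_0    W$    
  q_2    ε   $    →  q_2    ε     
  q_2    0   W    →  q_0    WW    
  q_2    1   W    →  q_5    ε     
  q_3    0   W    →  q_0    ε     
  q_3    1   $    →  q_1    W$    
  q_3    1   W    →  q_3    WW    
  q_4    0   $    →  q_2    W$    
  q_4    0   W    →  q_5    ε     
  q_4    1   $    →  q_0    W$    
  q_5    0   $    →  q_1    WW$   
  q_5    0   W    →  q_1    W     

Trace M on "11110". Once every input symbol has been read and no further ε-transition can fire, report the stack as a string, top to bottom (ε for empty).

(q_0, 11110, $)
  read 1, top $: go to q_0, push W$ → (q_0, 1110, W$)
  read 1, top W: go to q_1, push ε → (q_1, 110, $)
  read 1, top $: go to q_0, push W$ → (q_0, 10, W$)
  read 1, top W: go to q_1, push ε → (q_1, 0, $)
  read 0, top $: go to q_4, push ε → (q_4, ε, ε)
All input consumed in state q_4 with stack ε.

ε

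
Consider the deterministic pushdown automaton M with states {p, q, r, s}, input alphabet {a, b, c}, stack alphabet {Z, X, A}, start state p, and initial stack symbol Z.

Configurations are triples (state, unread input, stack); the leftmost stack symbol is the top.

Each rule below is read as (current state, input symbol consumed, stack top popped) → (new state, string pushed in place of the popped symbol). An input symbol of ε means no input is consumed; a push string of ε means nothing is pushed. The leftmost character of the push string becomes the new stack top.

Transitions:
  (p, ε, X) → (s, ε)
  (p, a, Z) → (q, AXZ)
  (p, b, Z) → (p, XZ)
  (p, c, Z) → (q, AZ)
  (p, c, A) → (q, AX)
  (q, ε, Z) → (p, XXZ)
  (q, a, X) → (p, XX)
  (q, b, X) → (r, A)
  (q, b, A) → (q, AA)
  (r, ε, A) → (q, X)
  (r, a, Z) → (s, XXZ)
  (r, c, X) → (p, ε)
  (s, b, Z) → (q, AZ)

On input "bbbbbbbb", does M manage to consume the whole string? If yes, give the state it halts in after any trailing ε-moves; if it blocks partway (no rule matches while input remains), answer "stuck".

(p, bbbbbbbb, Z) ⊢ (p, bbbbbbb, XZ) ⊢ (s, bbbbbbb, Z) ⊢ (q, bbbbbb, AZ) ⊢ (q, bbbbb, AAZ) ⊢ (q, bbbb, AAAZ) ⊢ (q, bbb, AAAAZ) ⊢ (q, bb, AAAAAZ) ⊢ (q, b, AAAAAAZ) ⊢ (q, ε, AAAAAAAZ)
All input consumed; M is in state q.

q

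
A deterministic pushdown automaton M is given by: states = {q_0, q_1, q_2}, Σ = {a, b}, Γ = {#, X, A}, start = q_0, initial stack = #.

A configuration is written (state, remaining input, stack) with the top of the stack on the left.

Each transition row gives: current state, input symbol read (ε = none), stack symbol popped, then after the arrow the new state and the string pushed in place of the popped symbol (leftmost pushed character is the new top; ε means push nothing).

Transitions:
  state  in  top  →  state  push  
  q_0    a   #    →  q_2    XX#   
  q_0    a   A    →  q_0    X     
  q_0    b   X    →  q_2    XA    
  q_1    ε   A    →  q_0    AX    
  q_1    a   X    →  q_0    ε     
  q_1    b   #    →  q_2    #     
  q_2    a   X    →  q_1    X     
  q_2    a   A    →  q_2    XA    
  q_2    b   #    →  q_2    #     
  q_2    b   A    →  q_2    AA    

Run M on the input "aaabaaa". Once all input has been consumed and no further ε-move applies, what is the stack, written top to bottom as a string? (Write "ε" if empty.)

X#

(q_0, aaabaaa, #)
  read a, top #: go to q_2, push XX# → (q_2, aabaaa, XX#)
  read a, top X: go to q_1, push X → (q_1, abaaa, XX#)
  read a, top X: go to q_0, push ε → (q_0, baaa, X#)
  read b, top X: go to q_2, push XA → (q_2, aaa, XA#)
  read a, top X: go to q_1, push X → (q_1, aa, XA#)
  read a, top X: go to q_0, push ε → (q_0, a, A#)
  read a, top A: go to q_0, push X → (q_0, ε, X#)
All input consumed in state q_0 with stack X#.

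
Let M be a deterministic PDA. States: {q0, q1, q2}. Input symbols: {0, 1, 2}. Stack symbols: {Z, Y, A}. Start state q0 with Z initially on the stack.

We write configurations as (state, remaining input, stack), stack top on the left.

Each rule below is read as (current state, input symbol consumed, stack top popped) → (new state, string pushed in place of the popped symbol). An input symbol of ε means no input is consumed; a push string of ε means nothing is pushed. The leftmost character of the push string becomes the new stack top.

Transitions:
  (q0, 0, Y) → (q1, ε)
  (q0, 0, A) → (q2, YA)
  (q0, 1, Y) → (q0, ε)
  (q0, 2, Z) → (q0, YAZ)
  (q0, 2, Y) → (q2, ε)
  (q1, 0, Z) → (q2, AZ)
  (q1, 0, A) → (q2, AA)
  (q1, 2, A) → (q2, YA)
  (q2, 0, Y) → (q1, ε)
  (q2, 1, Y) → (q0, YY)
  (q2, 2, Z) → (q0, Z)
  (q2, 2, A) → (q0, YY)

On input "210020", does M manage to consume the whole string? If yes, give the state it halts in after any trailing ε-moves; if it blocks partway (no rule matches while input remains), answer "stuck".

q1

(q0, 210020, Z)
  read 2, top Z: go to q0, push YAZ → (q0, 10020, YAZ)
  read 1, top Y: go to q0, push ε → (q0, 0020, AZ)
  read 0, top A: go to q2, push YA → (q2, 020, YAZ)
  read 0, top Y: go to q1, push ε → (q1, 20, AZ)
  read 2, top A: go to q2, push YA → (q2, 0, YAZ)
  read 0, top Y: go to q1, push ε → (q1, ε, AZ)
All input consumed; M is in state q1.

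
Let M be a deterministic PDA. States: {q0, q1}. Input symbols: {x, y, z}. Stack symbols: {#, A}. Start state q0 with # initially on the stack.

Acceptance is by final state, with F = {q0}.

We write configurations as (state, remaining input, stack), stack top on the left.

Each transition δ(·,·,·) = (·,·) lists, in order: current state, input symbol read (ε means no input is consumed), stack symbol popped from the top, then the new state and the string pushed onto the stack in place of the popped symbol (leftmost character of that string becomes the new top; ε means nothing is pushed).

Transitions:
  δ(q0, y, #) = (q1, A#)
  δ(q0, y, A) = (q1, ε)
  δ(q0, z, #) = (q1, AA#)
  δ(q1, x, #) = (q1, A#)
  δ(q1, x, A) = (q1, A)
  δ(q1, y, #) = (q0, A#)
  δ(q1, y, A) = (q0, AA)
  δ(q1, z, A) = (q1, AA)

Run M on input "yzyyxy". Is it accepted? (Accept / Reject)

(q0, yzyyxy, #)
  read y, top #: go to q1, push A# → (q1, zyyxy, A#)
  read z, top A: go to q1, push AA → (q1, yyxy, AA#)
  read y, top A: go to q0, push AA → (q0, yxy, AAA#)
  read y, top A: go to q1, push ε → (q1, xy, AA#)
  read x, top A: go to q1, push A → (q1, y, AA#)
  read y, top A: go to q0, push AA → (q0, ε, AAA#)
All input consumed; state q0 ∈ F.

Accept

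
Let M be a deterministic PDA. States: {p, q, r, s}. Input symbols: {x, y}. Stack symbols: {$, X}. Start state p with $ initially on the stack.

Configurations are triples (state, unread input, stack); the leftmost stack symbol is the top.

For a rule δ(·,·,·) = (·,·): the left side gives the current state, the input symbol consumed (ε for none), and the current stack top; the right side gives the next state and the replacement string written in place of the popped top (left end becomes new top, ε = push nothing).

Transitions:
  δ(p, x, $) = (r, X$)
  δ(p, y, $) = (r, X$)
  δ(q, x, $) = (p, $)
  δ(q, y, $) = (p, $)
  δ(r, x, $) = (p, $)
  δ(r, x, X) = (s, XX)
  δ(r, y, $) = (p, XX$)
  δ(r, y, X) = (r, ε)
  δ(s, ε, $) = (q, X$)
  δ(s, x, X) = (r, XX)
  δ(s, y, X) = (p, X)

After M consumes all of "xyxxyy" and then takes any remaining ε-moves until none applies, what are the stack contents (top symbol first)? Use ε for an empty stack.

(p, xyxxyy, $) ⊢ (r, yxxyy, X$) ⊢ (r, xxyy, $) ⊢ (p, xyy, $) ⊢ (r, yy, X$) ⊢ (r, y, $) ⊢ (p, ε, XX$)
All input consumed in state p with stack XX$.

XX$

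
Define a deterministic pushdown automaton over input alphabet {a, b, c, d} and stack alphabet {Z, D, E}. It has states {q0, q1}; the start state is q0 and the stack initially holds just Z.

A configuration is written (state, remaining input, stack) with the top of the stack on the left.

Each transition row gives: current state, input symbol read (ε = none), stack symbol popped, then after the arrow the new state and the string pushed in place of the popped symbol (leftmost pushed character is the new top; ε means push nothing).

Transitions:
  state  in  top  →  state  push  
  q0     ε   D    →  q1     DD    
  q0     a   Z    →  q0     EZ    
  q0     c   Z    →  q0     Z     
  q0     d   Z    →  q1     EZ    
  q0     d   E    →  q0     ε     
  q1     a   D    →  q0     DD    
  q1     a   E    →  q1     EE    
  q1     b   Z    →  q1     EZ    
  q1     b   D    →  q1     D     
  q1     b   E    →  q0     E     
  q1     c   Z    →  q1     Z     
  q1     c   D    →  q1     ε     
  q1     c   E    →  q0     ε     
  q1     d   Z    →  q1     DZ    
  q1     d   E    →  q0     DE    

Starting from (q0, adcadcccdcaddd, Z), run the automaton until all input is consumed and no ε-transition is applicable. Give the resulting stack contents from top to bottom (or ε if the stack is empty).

DDEZ

(q0, adcadcccdcaddd, Z)
  read a, top Z: go to q0, push EZ → (q0, dcadcccdcaddd, EZ)
  read d, top E: go to q0, push ε → (q0, cadcccdcaddd, Z)
  read c, top Z: go to q0, push Z → (q0, adcccdcaddd, Z)
  read a, top Z: go to q0, push EZ → (q0, dcccdcaddd, EZ)
  read d, top E: go to q0, push ε → (q0, cccdcaddd, Z)
  read c, top Z: go to q0, push Z → (q0, ccdcaddd, Z)
  read c, top Z: go to q0, push Z → (q0, cdcaddd, Z)
  read c, top Z: go to q0, push Z → (q0, dcaddd, Z)
  read d, top Z: go to q1, push EZ → (q1, caddd, EZ)
  read c, top E: go to q0, push ε → (q0, addd, Z)
  read a, top Z: go to q0, push EZ → (q0, ddd, EZ)
  read d, top E: go to q0, push ε → (q0, dd, Z)
  read d, top Z: go to q1, push EZ → (q1, d, EZ)
  read d, top E: go to q0, push DE → (q0, ε, DEZ)
  ε-move, top D: go to q1, push DD → (q1, ε, DDEZ)
All input consumed in state q1 with stack DDEZ.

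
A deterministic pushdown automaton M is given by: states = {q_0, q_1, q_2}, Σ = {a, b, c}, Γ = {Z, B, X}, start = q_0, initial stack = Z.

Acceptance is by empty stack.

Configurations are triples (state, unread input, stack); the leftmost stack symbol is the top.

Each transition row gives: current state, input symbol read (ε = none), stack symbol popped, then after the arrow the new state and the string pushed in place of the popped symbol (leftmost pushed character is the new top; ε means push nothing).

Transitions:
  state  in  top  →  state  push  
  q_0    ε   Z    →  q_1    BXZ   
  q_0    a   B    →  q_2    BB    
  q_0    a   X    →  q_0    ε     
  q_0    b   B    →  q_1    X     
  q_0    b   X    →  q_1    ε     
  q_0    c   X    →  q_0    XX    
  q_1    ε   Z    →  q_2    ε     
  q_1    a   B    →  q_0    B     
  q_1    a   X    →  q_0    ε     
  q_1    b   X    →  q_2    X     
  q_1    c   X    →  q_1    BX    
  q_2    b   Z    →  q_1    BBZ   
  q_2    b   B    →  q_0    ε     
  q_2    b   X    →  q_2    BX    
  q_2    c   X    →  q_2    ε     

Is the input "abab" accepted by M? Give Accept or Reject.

Accept

(q_0, abab, Z) ⊢ (q_1, abab, BXZ) ⊢ (q_0, bab, BXZ) ⊢ (q_1, ab, XXZ) ⊢ (q_0, b, XZ) ⊢ (q_1, ε, Z) ⊢ (q_2, ε, ε)
All input consumed and the stack is empty.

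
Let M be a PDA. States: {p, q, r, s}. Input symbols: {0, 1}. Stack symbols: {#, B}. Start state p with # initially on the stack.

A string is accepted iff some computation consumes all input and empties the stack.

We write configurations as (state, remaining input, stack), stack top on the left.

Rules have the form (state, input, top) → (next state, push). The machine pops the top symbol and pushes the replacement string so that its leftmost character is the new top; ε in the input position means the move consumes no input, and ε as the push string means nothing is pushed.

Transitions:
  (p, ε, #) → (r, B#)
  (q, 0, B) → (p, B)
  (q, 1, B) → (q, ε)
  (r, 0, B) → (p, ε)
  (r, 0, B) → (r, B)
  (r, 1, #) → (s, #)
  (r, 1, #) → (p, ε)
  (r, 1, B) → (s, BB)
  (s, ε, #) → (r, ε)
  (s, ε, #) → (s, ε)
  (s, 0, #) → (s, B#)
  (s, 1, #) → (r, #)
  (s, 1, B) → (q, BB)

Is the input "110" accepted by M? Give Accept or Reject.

No computation consumes all input and empties the stack.

Reject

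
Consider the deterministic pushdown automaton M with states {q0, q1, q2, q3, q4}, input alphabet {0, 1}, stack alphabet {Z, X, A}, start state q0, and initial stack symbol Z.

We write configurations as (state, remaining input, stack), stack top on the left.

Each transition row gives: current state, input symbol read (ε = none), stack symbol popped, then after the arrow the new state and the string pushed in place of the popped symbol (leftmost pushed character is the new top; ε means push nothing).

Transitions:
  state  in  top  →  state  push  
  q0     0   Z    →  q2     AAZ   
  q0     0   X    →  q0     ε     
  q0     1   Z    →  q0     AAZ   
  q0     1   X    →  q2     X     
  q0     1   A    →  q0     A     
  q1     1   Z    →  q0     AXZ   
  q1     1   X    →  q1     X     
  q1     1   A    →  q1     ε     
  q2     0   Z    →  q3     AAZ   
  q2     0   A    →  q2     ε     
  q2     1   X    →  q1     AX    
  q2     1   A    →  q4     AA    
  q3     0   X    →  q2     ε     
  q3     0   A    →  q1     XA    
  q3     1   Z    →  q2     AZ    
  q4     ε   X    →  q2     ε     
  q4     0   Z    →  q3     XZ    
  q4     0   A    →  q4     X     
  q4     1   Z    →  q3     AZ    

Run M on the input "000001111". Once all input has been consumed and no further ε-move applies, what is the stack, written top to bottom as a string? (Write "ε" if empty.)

(q0, 000001111, Z)
  read 0, top Z: go to q2, push AAZ → (q2, 00001111, AAZ)
  read 0, top A: go to q2, push ε → (q2, 0001111, AZ)
  read 0, top A: go to q2, push ε → (q2, 001111, Z)
  read 0, top Z: go to q3, push AAZ → (q3, 01111, AAZ)
  read 0, top A: go to q1, push XA → (q1, 1111, XAAZ)
  read 1, top X: go to q1, push X → (q1, 111, XAAZ)
  read 1, top X: go to q1, push X → (q1, 11, XAAZ)
  read 1, top X: go to q1, push X → (q1, 1, XAAZ)
  read 1, top X: go to q1, push X → (q1, ε, XAAZ)
All input consumed in state q1 with stack XAAZ.

XAAZ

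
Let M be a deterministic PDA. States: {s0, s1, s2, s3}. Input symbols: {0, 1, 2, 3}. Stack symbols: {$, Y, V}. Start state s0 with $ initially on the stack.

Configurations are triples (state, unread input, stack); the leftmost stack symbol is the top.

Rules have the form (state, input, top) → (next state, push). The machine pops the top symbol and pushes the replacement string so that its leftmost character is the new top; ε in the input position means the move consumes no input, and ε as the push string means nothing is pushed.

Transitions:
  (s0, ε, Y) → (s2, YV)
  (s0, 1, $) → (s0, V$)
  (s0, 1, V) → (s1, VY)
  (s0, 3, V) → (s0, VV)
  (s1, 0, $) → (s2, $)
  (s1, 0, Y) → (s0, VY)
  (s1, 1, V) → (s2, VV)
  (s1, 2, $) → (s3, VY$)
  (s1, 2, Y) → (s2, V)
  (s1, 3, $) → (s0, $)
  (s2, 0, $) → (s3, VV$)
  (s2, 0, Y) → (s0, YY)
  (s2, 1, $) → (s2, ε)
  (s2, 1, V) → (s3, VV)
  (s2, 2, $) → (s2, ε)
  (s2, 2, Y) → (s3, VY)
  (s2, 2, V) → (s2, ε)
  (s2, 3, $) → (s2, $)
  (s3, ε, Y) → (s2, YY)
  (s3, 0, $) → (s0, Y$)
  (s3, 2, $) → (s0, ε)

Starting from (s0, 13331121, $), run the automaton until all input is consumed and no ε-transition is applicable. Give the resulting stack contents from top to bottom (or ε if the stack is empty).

VVYVVV$

(s0, 13331121, $) ⊢ (s0, 3331121, V$) ⊢ (s0, 331121, VV$) ⊢ (s0, 31121, VVV$) ⊢ (s0, 1121, VVVV$) ⊢ (s1, 121, VYVVV$) ⊢ (s2, 21, VVYVVV$) ⊢ (s2, 1, VYVVV$) ⊢ (s3, ε, VVYVVV$)
All input consumed in state s3 with stack VVYVVV$.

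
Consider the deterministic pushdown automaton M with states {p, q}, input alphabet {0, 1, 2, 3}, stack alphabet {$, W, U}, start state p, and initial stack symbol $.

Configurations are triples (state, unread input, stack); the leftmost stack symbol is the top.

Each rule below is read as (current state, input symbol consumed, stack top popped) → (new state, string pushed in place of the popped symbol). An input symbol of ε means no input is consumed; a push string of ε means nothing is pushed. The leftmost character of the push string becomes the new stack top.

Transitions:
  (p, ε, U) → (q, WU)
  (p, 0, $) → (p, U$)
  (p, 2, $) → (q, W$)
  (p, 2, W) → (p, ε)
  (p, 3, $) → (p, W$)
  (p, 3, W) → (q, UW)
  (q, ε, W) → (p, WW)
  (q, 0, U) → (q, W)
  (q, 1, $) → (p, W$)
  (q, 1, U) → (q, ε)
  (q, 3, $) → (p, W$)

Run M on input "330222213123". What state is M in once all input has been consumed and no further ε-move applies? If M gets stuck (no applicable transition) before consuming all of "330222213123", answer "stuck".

(p, 330222213123, $)
  read 3, top $: go to p, push W$ → (p, 30222213123, W$)
  read 3, top W: go to q, push UW → (q, 0222213123, UW$)
  read 0, top U: go to q, push W → (q, 222213123, WW$)
  ε-move, top W: go to p, push WW → (p, 222213123, WWW$)
  read 2, top W: go to p, push ε → (p, 22213123, WW$)
  read 2, top W: go to p, push ε → (p, 2213123, W$)
  read 2, top W: go to p, push ε → (p, 213123, $)
  read 2, top $: go to q, push W$ → (q, 13123, W$)
  ε-move, top W: go to p, push WW → (p, 13123, WW$)
No transition for (p, 1, top W); M blocks with input 13123 remaining.

stuck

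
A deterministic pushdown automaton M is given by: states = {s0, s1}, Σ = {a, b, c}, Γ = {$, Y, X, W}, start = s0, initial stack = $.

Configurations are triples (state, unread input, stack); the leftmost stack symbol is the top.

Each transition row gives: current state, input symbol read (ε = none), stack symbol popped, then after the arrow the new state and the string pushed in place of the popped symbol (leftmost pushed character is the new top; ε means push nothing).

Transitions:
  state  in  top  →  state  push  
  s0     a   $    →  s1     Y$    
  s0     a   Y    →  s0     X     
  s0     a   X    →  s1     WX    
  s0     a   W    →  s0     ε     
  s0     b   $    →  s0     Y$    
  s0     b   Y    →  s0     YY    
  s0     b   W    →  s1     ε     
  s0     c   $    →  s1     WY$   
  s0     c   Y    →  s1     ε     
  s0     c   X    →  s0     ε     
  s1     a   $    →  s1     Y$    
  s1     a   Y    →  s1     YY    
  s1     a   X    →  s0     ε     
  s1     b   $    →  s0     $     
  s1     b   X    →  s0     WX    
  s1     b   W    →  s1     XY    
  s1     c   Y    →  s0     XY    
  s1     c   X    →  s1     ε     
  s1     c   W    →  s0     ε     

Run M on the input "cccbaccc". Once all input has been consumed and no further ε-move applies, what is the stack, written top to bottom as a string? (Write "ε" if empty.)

(s0, cccbaccc, $)
  read c, top $: go to s1, push WY$ → (s1, ccbaccc, WY$)
  read c, top W: go to s0, push ε → (s0, cbaccc, Y$)
  read c, top Y: go to s1, push ε → (s1, baccc, $)
  read b, top $: go to s0, push $ → (s0, accc, $)
  read a, top $: go to s1, push Y$ → (s1, ccc, Y$)
  read c, top Y: go to s0, push XY → (s0, cc, XY$)
  read c, top X: go to s0, push ε → (s0, c, Y$)
  read c, top Y: go to s1, push ε → (s1, ε, $)
All input consumed in state s1 with stack $.

$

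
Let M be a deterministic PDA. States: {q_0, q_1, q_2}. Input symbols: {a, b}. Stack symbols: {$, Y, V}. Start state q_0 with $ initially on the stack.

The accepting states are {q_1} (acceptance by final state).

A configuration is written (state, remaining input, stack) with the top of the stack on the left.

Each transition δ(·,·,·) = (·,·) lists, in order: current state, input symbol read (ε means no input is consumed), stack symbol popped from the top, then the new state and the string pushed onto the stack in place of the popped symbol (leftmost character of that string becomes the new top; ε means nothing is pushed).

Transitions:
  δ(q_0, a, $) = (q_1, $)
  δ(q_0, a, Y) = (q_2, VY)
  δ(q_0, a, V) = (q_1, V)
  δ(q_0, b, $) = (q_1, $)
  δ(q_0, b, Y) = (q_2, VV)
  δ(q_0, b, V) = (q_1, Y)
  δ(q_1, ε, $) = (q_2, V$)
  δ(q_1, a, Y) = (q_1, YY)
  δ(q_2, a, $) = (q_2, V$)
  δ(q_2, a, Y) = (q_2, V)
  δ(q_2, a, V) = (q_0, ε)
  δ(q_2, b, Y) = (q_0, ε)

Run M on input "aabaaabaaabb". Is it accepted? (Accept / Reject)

Reject

(q_0, aabaaabaaabb, $) ⊢ (q_1, abaaabaaabb, $) ⊢ (q_2, abaaabaaabb, V$) ⊢ (q_0, baaabaaabb, $) ⊢ (q_1, aaabaaabb, $) ⊢ (q_2, aaabaaabb, V$) ⊢ (q_0, aabaaabb, $) ⊢ (q_1, abaaabb, $) ⊢ (q_2, abaaabb, V$) ⊢ (q_0, baaabb, $) ⊢ (q_1, aaabb, $) ⊢ (q_2, aaabb, V$) ⊢ (q_0, aabb, $) ⊢ (q_1, abb, $) ⊢ (q_2, abb, V$) ⊢ (q_0, bb, $) ⊢ (q_1, b, $) ⊢ (q_2, b, V$)
No transition applies at (q_2, b, V$); input not fully consumed.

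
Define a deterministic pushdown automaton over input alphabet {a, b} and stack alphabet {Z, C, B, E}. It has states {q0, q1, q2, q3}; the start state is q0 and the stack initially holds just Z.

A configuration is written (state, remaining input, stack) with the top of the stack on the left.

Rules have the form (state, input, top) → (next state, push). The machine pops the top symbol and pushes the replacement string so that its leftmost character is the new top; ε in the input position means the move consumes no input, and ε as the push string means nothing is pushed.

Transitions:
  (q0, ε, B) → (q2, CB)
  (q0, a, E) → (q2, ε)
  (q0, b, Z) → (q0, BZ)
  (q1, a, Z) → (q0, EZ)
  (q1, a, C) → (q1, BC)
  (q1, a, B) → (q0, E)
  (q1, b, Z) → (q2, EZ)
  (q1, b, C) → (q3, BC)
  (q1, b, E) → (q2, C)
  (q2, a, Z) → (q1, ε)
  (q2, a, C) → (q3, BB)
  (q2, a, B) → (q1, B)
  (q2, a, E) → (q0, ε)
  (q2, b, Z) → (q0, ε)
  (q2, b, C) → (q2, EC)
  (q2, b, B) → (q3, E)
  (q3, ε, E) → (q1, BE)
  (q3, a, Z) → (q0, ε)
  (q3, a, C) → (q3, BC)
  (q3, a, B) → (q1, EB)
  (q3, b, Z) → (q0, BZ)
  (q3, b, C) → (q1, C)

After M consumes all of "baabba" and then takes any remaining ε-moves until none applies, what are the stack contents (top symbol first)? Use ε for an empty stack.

CBBBZ

(q0, baabba, Z) ⊢ (q0, aabba, BZ) ⊢ (q2, aabba, CBZ) ⊢ (q3, abba, BBBZ) ⊢ (q1, bba, EBBBZ) ⊢ (q2, ba, CBBBZ) ⊢ (q2, a, ECBBBZ) ⊢ (q0, ε, CBBBZ)
All input consumed in state q0 with stack CBBBZ.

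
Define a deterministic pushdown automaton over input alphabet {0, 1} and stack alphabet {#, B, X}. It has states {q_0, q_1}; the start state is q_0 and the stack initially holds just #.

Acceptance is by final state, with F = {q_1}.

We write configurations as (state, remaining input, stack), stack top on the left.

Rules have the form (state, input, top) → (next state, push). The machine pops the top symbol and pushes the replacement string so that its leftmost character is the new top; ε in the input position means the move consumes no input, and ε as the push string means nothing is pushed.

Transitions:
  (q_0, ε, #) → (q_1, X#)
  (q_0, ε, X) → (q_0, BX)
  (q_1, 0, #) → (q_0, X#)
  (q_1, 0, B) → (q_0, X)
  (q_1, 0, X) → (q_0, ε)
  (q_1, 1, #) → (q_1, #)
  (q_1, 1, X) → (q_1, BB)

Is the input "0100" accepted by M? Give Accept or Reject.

Reject

(q_0, 0100, #) ⊢ (q_1, 0100, X#) ⊢ (q_0, 100, #) ⊢ (q_1, 100, X#) ⊢ (q_1, 00, BB#) ⊢ (q_0, 0, XB#) ⊢ (q_0, 0, BXB#)
No transition applies at (q_0, 0, BXB#); input not fully consumed.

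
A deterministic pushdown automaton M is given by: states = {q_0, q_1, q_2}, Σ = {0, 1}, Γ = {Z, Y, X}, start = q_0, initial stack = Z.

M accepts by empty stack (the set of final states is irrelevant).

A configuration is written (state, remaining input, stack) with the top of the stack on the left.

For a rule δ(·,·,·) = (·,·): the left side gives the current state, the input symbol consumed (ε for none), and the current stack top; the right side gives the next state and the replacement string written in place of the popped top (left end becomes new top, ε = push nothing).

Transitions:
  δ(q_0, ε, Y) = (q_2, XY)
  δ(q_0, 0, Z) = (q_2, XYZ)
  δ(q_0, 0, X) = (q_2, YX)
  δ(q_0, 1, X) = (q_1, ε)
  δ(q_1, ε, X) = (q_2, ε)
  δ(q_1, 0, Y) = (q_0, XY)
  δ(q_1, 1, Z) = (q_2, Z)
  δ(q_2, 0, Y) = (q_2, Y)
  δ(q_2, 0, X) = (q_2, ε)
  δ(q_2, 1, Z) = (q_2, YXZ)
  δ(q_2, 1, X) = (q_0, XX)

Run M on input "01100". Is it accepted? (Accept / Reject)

(q_0, 01100, Z)
  read 0, top Z: go to q_2, push XYZ → (q_2, 1100, XYZ)
  read 1, top X: go to q_0, push XX → (q_0, 100, XXYZ)
  read 1, top X: go to q_1, push ε → (q_1, 00, XYZ)
  ε-move, top X: go to q_2, push ε → (q_2, 00, YZ)
  read 0, top Y: go to q_2, push Y → (q_2, 0, YZ)
  read 0, top Y: go to q_2, push Y → (q_2, ε, YZ)
All input consumed; stack is YZ, not empty, and no further ε-move applies.

Reject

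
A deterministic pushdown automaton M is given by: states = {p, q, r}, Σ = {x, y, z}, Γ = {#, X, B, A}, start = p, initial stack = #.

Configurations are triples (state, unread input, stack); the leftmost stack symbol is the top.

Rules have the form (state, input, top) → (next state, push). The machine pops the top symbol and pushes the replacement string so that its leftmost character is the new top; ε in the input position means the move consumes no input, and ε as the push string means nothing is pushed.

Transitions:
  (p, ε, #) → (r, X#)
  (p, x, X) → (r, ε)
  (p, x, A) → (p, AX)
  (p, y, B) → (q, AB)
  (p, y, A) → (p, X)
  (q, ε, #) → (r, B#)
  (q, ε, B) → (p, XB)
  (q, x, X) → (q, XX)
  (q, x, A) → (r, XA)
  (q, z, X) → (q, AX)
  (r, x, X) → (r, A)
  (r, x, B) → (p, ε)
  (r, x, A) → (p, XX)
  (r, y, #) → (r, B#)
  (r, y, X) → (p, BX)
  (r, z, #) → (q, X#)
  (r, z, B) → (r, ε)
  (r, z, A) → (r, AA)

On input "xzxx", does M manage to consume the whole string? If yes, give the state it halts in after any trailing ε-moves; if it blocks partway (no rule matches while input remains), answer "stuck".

(p, xzxx, #)
  ε-move, top #: go to r, push X# → (r, xzxx, X#)
  read x, top X: go to r, push A → (r, zxx, A#)
  read z, top A: go to r, push AA → (r, xx, AA#)
  read x, top A: go to p, push XX → (p, x, XXA#)
  read x, top X: go to r, push ε → (r, ε, XA#)
All input consumed; M is in state r.

r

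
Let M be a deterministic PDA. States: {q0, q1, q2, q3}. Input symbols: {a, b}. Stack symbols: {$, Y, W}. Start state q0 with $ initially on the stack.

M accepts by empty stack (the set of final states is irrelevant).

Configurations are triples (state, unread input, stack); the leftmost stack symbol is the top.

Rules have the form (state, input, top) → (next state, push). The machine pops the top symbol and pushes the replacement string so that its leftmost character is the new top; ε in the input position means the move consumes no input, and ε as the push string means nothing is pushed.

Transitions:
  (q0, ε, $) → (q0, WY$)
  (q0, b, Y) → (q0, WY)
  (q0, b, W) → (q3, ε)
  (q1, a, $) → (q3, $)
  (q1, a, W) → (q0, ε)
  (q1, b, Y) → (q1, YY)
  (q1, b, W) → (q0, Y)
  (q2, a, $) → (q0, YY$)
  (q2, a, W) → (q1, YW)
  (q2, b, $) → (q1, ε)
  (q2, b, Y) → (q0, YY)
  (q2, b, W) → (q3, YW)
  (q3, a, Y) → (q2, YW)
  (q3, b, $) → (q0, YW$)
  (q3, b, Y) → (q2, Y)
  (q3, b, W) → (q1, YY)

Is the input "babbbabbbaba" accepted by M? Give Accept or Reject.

Reject

(q0, babbbabbbaba, $)
  ε-move, top $: go to q0, push WY$ → (q0, babbbabbbaba, WY$)
  read b, top W: go to q3, push ε → (q3, abbbabbbaba, Y$)
  read a, top Y: go to q2, push YW → (q2, bbbabbbaba, YW$)
  read b, top Y: go to q0, push YY → (q0, bbabbbaba, YYW$)
  read b, top Y: go to q0, push WY → (q0, babbbaba, WYYW$)
  read b, top W: go to q3, push ε → (q3, abbbaba, YYW$)
  read a, top Y: go to q2, push YW → (q2, bbbaba, YWYW$)
  read b, top Y: go to q0, push YY → (q0, bbaba, YYWYW$)
  read b, top Y: go to q0, push WY → (q0, baba, WYYWYW$)
  read b, top W: go to q3, push ε → (q3, aba, YYWYW$)
  read a, top Y: go to q2, push YW → (q2, ba, YWYWYW$)
  read b, top Y: go to q0, push YY → (q0, a, YYWYWYW$)
No transition applies at (q0, a, YYWYWYW$); input not fully consumed.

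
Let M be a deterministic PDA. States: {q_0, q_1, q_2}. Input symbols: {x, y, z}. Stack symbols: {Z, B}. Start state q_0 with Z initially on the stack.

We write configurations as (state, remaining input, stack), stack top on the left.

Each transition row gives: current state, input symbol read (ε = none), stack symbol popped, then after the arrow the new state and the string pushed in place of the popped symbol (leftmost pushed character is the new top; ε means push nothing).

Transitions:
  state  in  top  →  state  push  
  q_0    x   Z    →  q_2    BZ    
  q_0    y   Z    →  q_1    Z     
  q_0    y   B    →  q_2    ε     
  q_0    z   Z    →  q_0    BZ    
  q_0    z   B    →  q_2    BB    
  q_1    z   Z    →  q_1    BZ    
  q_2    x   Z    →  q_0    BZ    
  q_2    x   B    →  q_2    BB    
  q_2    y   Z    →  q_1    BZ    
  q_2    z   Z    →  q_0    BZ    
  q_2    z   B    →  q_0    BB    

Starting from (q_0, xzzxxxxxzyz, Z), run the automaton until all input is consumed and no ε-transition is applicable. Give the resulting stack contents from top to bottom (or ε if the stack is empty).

BBBBBBBBBZ

(q_0, xzzxxxxxzyz, Z) ⊢ (q_2, zzxxxxxzyz, BZ) ⊢ (q_0, zxxxxxzyz, BBZ) ⊢ (q_2, xxxxxzyz, BBBZ) ⊢ (q_2, xxxxzyz, BBBBZ) ⊢ (q_2, xxxzyz, BBBBBZ) ⊢ (q_2, xxzyz, BBBBBBZ) ⊢ (q_2, xzyz, BBBBBBBZ) ⊢ (q_2, zyz, BBBBBBBBZ) ⊢ (q_0, yz, BBBBBBBBBZ) ⊢ (q_2, z, BBBBBBBBZ) ⊢ (q_0, ε, BBBBBBBBBZ)
All input consumed in state q_0 with stack BBBBBBBBBZ.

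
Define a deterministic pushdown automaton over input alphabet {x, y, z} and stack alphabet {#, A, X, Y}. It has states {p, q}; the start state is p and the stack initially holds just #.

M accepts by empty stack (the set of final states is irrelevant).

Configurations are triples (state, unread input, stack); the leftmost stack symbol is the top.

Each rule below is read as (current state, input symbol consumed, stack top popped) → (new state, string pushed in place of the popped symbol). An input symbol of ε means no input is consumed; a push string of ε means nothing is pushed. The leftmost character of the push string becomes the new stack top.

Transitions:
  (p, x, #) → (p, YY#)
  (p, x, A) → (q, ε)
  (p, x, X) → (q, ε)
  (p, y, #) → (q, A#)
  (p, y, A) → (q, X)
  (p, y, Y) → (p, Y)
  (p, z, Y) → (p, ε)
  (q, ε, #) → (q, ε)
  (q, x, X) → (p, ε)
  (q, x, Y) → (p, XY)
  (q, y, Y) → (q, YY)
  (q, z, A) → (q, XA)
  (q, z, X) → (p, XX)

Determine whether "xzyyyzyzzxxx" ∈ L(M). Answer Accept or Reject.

(p, xzyyyzyzzxxx, #)
  read x, top #: go to p, push YY# → (p, zyyyzyzzxxx, YY#)
  read z, top Y: go to p, push ε → (p, yyyzyzzxxx, Y#)
  read y, top Y: go to p, push Y → (p, yyzyzzxxx, Y#)
  read y, top Y: go to p, push Y → (p, yzyzzxxx, Y#)
  read y, top Y: go to p, push Y → (p, zyzzxxx, Y#)
  read z, top Y: go to p, push ε → (p, yzzxxx, #)
  read y, top #: go to q, push A# → (q, zzxxx, A#)
  read z, top A: go to q, push XA → (q, zxxx, XA#)
  read z, top X: go to p, push XX → (p, xxx, XXA#)
  read x, top X: go to q, push ε → (q, xx, XA#)
  read x, top X: go to p, push ε → (p, x, A#)
  read x, top A: go to q, push ε → (q, ε, #)
  ε-move, top #: go to q, push ε → (q, ε, ε)
All input consumed and the stack is empty.

Accept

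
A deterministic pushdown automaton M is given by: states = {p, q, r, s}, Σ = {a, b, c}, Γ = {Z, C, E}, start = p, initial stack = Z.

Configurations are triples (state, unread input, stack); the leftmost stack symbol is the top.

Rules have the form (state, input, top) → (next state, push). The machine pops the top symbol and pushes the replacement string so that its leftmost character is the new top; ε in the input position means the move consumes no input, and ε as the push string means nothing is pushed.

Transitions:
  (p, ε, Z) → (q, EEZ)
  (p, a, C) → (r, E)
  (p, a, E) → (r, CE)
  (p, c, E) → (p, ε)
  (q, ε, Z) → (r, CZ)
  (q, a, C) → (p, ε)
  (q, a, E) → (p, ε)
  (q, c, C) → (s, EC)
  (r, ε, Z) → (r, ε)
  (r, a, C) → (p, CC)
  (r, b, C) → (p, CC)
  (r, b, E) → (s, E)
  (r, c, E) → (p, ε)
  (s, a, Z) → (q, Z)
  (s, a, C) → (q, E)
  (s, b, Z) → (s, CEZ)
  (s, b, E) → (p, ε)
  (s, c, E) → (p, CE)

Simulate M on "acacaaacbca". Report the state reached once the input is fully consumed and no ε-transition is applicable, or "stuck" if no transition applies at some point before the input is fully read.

stuck

(p, acacaaacbca, Z)
  ε-move, top Z: go to q, push EEZ → (q, acacaaacbca, EEZ)
  read a, top E: go to p, push ε → (p, cacaaacbca, EZ)
  read c, top E: go to p, push ε → (p, acaaacbca, Z)
  ε-move, top Z: go to q, push EEZ → (q, acaaacbca, EEZ)
  read a, top E: go to p, push ε → (p, caaacbca, EZ)
  read c, top E: go to p, push ε → (p, aaacbca, Z)
  ε-move, top Z: go to q, push EEZ → (q, aaacbca, EEZ)
  read a, top E: go to p, push ε → (p, aacbca, EZ)
  read a, top E: go to r, push CE → (r, acbca, CEZ)
  read a, top C: go to p, push CC → (p, cbca, CCEZ)
No transition for (p, c, top C); M blocks with input cbca remaining.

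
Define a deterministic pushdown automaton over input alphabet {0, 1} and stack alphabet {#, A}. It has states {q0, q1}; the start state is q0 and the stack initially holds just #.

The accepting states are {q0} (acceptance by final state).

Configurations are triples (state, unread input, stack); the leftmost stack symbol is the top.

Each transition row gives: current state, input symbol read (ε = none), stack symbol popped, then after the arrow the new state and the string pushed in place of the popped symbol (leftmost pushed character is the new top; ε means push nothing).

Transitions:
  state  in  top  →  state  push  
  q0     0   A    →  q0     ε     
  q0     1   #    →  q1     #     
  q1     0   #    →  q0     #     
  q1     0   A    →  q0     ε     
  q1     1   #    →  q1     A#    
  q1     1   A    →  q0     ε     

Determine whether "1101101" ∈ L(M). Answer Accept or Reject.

Reject

(q0, 1101101, #) ⊢ (q1, 101101, #) ⊢ (q1, 01101, A#) ⊢ (q0, 1101, #) ⊢ (q1, 101, #) ⊢ (q1, 01, A#) ⊢ (q0, 1, #) ⊢ (q1, ε, #)
All input consumed; state q1 ∉ F and no further ε-move applies.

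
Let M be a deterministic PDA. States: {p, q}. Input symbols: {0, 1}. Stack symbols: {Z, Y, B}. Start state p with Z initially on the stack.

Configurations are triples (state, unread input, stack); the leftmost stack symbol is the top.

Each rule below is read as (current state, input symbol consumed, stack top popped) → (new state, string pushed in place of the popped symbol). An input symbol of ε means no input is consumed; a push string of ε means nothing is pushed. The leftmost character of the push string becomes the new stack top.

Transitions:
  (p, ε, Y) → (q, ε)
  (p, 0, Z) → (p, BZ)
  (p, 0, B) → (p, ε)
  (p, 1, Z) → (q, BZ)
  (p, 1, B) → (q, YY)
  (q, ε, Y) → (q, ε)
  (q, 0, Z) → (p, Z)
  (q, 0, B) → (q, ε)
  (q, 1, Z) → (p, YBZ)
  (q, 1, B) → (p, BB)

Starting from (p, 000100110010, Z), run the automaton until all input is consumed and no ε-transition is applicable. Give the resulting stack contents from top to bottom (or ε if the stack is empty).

Z

(p, 000100110010, Z) ⊢ (p, 00100110010, BZ) ⊢ (p, 0100110010, Z) ⊢ (p, 100110010, BZ) ⊢ (q, 00110010, YYZ) ⊢ (q, 00110010, YZ) ⊢ (q, 00110010, Z) ⊢ (p, 0110010, Z) ⊢ (p, 110010, BZ) ⊢ (q, 10010, YYZ) ⊢ (q, 10010, YZ) ⊢ (q, 10010, Z) ⊢ (p, 0010, YBZ) ⊢ (q, 0010, BZ) ⊢ (q, 010, Z) ⊢ (p, 10, Z) ⊢ (q, 0, BZ) ⊢ (q, ε, Z)
All input consumed in state q with stack Z.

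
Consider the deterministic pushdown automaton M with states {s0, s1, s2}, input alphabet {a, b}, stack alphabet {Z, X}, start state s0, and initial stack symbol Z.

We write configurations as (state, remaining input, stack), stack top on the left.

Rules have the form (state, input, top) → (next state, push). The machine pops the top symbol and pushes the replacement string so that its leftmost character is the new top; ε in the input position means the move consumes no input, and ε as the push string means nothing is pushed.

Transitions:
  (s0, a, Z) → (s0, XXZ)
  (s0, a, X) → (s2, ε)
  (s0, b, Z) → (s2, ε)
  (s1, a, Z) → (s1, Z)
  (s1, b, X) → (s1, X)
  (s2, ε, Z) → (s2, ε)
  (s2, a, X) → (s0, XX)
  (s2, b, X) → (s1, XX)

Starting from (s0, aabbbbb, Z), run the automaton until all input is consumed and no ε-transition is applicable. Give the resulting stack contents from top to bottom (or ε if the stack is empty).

XXZ

(s0, aabbbbb, Z) ⊢ (s0, abbbbb, XXZ) ⊢ (s2, bbbbb, XZ) ⊢ (s1, bbbb, XXZ) ⊢ (s1, bbb, XXZ) ⊢ (s1, bb, XXZ) ⊢ (s1, b, XXZ) ⊢ (s1, ε, XXZ)
All input consumed in state s1 with stack XXZ.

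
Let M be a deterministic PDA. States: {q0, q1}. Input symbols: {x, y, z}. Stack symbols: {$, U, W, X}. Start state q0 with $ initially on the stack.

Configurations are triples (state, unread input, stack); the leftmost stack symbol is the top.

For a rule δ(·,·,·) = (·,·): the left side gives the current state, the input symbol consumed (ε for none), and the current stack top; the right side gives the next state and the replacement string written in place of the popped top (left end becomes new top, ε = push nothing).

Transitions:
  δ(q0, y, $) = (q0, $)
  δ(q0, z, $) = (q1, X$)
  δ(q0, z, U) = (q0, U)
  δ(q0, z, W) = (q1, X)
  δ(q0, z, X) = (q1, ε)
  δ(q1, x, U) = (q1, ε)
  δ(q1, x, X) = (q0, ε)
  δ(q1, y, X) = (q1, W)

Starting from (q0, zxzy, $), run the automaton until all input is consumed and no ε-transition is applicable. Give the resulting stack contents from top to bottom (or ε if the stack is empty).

W$

(q0, zxzy, $)
  read z, top $: go to q1, push X$ → (q1, xzy, X$)
  read x, top X: go to q0, push ε → (q0, zy, $)
  read z, top $: go to q1, push X$ → (q1, y, X$)
  read y, top X: go to q1, push W → (q1, ε, W$)
All input consumed in state q1 with stack W$.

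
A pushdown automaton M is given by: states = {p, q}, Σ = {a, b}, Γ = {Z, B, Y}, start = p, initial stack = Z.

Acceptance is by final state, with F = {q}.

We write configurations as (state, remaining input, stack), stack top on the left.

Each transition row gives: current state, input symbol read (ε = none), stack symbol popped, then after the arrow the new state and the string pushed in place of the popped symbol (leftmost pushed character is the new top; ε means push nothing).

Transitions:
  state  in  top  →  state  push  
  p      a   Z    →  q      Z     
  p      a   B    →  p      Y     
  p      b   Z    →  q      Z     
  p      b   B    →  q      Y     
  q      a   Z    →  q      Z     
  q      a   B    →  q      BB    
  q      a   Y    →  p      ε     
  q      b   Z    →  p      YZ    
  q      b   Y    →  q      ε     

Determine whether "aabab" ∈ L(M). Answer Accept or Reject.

No computation consumes all input and reaches a final state.

Reject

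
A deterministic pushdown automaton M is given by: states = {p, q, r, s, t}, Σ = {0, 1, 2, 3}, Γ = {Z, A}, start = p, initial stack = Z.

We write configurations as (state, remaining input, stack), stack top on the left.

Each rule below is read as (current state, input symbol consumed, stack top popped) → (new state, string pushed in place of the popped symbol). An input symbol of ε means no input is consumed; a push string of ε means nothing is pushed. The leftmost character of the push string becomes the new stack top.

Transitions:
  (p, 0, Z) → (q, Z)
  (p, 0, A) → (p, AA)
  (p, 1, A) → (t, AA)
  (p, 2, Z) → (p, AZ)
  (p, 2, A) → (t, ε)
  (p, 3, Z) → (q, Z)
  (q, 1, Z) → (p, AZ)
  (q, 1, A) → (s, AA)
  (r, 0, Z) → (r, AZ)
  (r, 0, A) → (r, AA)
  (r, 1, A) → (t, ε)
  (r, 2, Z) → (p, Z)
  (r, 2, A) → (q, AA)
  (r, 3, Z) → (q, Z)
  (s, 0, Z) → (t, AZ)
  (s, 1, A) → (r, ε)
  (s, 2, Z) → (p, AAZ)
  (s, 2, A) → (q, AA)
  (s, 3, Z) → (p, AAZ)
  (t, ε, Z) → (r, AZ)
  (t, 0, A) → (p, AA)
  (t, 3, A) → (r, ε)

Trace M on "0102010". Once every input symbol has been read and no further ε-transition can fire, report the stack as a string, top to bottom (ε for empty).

(p, 0102010, Z)
  read 0, top Z: go to q, push Z → (q, 102010, Z)
  read 1, top Z: go to p, push AZ → (p, 02010, AZ)
  read 0, top A: go to p, push AA → (p, 2010, AAZ)
  read 2, top A: go to t, push ε → (t, 010, AZ)
  read 0, top A: go to p, push AA → (p, 10, AAZ)
  read 1, top A: go to t, push AA → (t, 0, AAAZ)
  read 0, top A: go to p, push AA → (p, ε, AAAAZ)
All input consumed in state p with stack AAAAZ.

AAAAZ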